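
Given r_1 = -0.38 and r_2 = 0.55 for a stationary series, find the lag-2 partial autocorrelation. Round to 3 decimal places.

φ_{22} = (r_2 − r_1²) / (1 − r_1²)
r_1² = (-0.38)² = 0.1444
Numerator = 0.55 − 0.1444 = 0.4056; denominator = 1 − 0.1444 = 0.8556
φ_{22} = 0.4056 / 0.8556 = 0.474

0.474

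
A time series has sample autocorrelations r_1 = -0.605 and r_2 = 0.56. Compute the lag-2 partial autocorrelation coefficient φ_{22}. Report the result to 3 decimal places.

0.306

φ_{22} = (r_2 − r_1²) / (1 − r_1²)
r_1² = (-0.605)² = 0.366025
Numerator = 0.56 − 0.3660 = 0.1940; denominator = 1 − 0.3660 = 0.6340
φ_{22} = 0.1940 / 0.6340 = 0.306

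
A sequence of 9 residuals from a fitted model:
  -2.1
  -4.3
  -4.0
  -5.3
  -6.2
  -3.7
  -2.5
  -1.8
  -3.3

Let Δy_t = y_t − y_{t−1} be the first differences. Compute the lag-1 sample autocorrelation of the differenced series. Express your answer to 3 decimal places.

0.057

First differences Δy: -2.2, 0.3, -1.3, -0.9, 2.5, 1.2, 0.7, -1.5
Mean of differences = -0.1500
Numerator Σ(Δy_t−Δȳ)(Δy_{t+1}−Δȳ) = 1.0125
Denominator Σ(Δy_t−Δȳ)² = 17.6800
r_1(Δy) = 1.0125 / 17.6800 = 0.057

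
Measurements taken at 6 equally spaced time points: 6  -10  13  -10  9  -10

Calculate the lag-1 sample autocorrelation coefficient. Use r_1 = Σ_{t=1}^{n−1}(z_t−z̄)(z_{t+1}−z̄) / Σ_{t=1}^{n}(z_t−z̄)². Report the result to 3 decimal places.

Mean z̄ = (6 − 10 + 13 − 10 + 9 − 10)/6 = -0.3333
Deviations from mean: 6.3333, -9.6667, 13.3333, -9.6667, 9.3333, -9.6667
Σ(z_t−z̄)(z_{t+1}−z̄) = (-61.2222) + (-128.8889) + (-128.8889) + (-90.2222) + (-90.2222) = -499.4444
Denominator Σ(z_t−z̄)² = 585.3333
r_1 = -499.4444 / 585.3333 = -0.853

-0.853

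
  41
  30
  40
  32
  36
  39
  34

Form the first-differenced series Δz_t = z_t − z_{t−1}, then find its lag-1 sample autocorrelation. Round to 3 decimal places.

-0.660

First differences Δz: -11, 10, -8, 4, 3, -5
Mean of differences = -1.1667
Numerator Σ(Δz_t−Δz̄)(Δz_{t+1}−Δz̄) = -215.8611
Denominator Σ(Δz_t−Δz̄)² = 326.8333
r_1(Δz) = -215.8611 / 326.8333 = -0.660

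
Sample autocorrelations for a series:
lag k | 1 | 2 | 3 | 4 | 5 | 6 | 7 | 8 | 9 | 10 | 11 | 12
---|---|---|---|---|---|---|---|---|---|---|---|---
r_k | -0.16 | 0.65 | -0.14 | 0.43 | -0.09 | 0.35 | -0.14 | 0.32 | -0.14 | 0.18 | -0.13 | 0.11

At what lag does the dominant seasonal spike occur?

2

The largest autocorrelation is r_2 = 0.65, with weaker echoes at lags 4 (0.43), 6 (0.35), 8 (0.32) and 10 (0.18); the remaining lags stay at or below 0.11.
The dominant spike at lag 2 indicates a seasonal period of 2.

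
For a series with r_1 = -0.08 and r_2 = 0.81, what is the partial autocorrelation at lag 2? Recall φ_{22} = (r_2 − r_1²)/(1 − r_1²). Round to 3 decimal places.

φ_{22} = (r_2 − r_1²) / (1 − r_1²)
r_1² = (-0.08)² = 0.0064
Numerator = 0.81 − 0.0064 = 0.8036; denominator = 1 − 0.0064 = 0.9936
φ_{22} = 0.8036 / 0.9936 = 0.809

0.809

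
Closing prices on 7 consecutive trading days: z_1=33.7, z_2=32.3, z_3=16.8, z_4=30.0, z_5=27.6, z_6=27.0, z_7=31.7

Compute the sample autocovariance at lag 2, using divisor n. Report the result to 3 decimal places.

-7.197

Mean z̄ = (33.7 + 32.3 + 16.8 + 30.0 + 27.6 + 27.0 + 31.7)/7 = 28.4429
Σ_{t=1}^{5}(z_t−z̄)(z_{t+2}−z̄) = -50.3808
γ_2 = -50.3808 / 7 = -7.197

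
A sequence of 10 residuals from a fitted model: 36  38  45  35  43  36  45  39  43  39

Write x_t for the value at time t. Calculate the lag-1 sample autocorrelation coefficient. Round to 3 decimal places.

-0.646

Mean x̄ = (36 + 38 + 45 + 35 + 43 + 36 + 45 + 39 + 43 + 39)/10 = 39.9000
Numerator Σ_{t=1}^{9}(x_t−x̄)(x_{t+1}−x̄) = -84.6100
Denominator Σ(x_t−x̄)² = 130.9000
r_1 = -84.6100 / 130.9000 = -0.646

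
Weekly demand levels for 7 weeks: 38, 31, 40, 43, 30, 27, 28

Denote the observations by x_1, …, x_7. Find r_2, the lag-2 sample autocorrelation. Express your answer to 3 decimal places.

-0.265

Mean x̄ = (38 + 31 + 40 + 43 + 30 + 27 + 28)/7 = 33.8571
Σ(x_t−x̄)(x_{t+2}−x̄) = (25.4490) + (-26.1224) + (-23.6939) + (-62.6939) + (22.5918) = -64.4694
Denominator Σ(x_t−x̄)² = 242.8571
r_2 = -64.4694 / 242.8571 = -0.265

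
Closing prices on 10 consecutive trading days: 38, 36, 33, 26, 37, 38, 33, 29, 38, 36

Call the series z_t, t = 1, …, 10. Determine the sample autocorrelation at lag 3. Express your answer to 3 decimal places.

Mean z̄ = (38 + 36 + 33 + 26 + 37 + 38 + 33 + 29 + 38 + 36)/10 = 34.4000
Σ(z_t−z̄)(z_{t+3}−z̄) = (-30.2400) + (4.1600) + (-5.0400) + (11.7600) + (-14.0400) + (12.9600) + (-2.2400) = -22.6800
Denominator Σ(z_t−z̄)² = 154.4000
r_3 = -22.6800 / 154.4000 = -0.147

-0.147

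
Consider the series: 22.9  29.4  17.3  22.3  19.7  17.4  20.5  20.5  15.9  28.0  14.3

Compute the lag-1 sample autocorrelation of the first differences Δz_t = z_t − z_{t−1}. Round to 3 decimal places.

-0.646

First differences Δz: 6.5, -12.1, 5.0, -2.6, -2.3, 3.1, 0.0, -4.6, 12.1, -13.7
Mean of differences = -0.8600
Numerator Σ(Δz_t−Δz̄)(Δz_{t+1}−Δz̄) = -376.6736
Denominator Σ(Δz_t−Δz̄)² = 583.1840
r_1(Δz) = -376.6736 / 583.1840 = -0.646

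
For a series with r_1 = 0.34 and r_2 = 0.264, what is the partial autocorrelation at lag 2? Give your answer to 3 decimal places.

φ_{22} = (r_2 − r_1²) / (1 − r_1²)
r_1² = (0.34)² = 0.1156
Numerator = 0.264 − 0.1156 = 0.1484; denominator = 1 − 0.1156 = 0.8844
φ_{22} = 0.1484 / 0.8844 = 0.168

0.168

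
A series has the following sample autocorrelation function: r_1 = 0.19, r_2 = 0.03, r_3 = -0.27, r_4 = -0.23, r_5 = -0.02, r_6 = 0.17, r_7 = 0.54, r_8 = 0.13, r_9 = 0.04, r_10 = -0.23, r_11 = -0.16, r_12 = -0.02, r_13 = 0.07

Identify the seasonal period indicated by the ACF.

7

The largest autocorrelation is r_7 = 0.54; the remaining lags stay at or below 0.19.
The dominant spike at lag 7 indicates a seasonal period of 7.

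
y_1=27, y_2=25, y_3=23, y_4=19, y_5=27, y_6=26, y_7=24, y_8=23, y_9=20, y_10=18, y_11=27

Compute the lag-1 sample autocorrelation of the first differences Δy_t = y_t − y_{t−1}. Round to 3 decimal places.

First differences Δy: -2, -2, -4, 8, -1, -2, -1, -3, -2, 9
Mean of differences = 0.0000
Numerator Σ(Δy_t−Δȳ)(Δy_{t+1}−Δȳ) = -33.0000
Denominator Σ(Δy_t−Δȳ)² = 188.0000
r_1(Δy) = -33.0000 / 188.0000 = -0.176

-0.176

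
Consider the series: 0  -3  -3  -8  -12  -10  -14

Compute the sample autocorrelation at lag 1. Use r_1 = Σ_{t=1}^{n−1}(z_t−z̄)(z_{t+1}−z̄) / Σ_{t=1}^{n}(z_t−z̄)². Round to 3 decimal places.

0.490

Mean z̄ = (0 − 3 − 3 − 8 − 12 − 10 − 14)/7 = -7.1429
Deviations from mean: 7.1429, 4.1429, 4.1429, -0.8571, -4.8571, -2.8571, -6.8571
Σ(z_t−z̄)(z_{t+1}−z̄) = (29.5918) + (17.1633) + (-3.5510) + (4.1633) + (13.8776) + (19.5918) = 80.8367
Denominator Σ(z_t−z̄)² = 164.8571
r_1 = 80.8367 / 164.8571 = 0.490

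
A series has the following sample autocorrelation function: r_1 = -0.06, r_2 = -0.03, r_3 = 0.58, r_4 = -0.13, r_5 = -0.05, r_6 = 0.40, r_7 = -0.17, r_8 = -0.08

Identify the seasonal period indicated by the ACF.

3

The largest autocorrelation is r_3 = 0.58, with a weaker echo at lag 6 (0.40); the remaining lags stay at or below -0.03.
The dominant spike at lag 3 indicates a seasonal period of 3.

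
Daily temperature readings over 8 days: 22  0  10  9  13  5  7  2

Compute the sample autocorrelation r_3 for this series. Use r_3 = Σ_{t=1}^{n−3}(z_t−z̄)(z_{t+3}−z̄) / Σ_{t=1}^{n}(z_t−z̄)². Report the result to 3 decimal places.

Mean z̄ = (22 + 0 + 10 + 9 + 13 + 5 + 7 + 2)/8 = 8.5000
Σ(z_t−z̄)(z_{t+3}−z̄) = (6.7500) + (-38.2500) + (-5.2500) + (-0.7500) + (-29.2500) = -66.7500
Denominator Σ(z_t−z̄)² = 334.0000
r_3 = -66.7500 / 334.0000 = -0.200

-0.200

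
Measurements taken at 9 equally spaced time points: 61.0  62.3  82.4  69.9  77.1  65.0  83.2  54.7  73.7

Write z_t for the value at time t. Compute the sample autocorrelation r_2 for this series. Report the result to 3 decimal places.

Mean z̄ = (61.0 + 62.3 + 82.4 + 69.9 + 77.1 + 65.0 + 83.2 + 54.7 + 73.7)/9 = 69.9222
Σ(z_t−z̄)(z_{t+2}−z̄) = (-111.3295) + (0.1694) + (89.5627) + (0.1094) + (95.3049) + (74.9272) + (50.1605) = 198.9046
Denominator Σ(z_t−z̄)² = 791.4356
r_2 = 198.9046 / 791.4356 = 0.251

0.251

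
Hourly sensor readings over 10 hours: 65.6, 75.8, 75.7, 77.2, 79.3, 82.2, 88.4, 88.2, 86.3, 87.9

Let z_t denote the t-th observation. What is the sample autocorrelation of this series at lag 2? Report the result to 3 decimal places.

0.391

Mean z̄ = (65.6 + 75.8 + 75.7 + 77.2 + 79.3 + 82.2 + 88.4 + 88.2 + 86.3 + 87.9)/10 = 80.6600
Numerator Σ_{t=1}^{8}(z_t−z̄)(z_{t+2}−z̄) = 192.2588
Denominator Σ(z_t−z̄)² = 492.2040
r_2 = 192.2588 / 492.2040 = 0.391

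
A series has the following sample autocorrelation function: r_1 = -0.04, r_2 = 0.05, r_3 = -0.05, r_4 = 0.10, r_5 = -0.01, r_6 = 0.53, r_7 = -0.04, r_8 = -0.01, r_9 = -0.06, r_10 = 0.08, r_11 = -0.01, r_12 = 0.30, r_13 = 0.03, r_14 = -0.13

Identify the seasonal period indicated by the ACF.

The largest autocorrelation is r_6 = 0.53, with a weaker echo at lag 12 (0.30); the remaining lags stay at or below 0.10.
The dominant spike at lag 6 indicates a seasonal period of 6.

6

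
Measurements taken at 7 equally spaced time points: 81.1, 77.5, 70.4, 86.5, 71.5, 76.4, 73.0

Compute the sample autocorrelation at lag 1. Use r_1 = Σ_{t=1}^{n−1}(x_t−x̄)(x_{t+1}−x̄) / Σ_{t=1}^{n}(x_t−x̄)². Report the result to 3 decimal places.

-0.568

Mean x̄ = (81.1 + 77.5 + 70.4 + 86.5 + 71.5 + 76.4 + 73.0)/7 = 76.6286
Deviations from mean: 4.4714, 0.8714, -6.2286, 9.8714, -5.1286, -0.2286, -3.6286
Σ(x_t−x̄)(x_{t+1}−x̄) = (3.8965) + (-5.4278) + (-61.4849) + (-50.6263) + (1.1722) + (0.8294) = -111.6408
Denominator Σ(x_t−x̄)² = 196.5143
r_1 = -111.6408 / 196.5143 = -0.568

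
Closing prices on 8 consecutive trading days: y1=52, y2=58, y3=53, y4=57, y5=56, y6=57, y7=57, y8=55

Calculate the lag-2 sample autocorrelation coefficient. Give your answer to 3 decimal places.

Mean ȳ = (52 + 58 + 53 + 57 + 56 + 57 + 57 + 55)/8 = 55.6250
Deviations from mean: -3.6250, 2.3750, -2.6250, 1.3750, 0.3750, 1.3750, 1.3750, -0.6250
Numerator Σ_{t=1}^{6}(y_t−ȳ)(y_{t+2}−ȳ) = 13.3438
Denominator Σ(y_t−ȳ)² = 31.8750
r_2 = 13.3438 / 31.8750 = 0.419

0.419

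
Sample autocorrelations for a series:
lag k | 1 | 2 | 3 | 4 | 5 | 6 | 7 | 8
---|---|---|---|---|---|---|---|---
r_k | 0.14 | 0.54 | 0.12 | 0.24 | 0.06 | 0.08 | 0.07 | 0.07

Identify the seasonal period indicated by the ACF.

The largest autocorrelation is r_2 = 0.54, with a weaker echo at lag 4 (0.24); the remaining lags stay at or below 0.14.
The dominant spike at lag 2 indicates a seasonal period of 2.

2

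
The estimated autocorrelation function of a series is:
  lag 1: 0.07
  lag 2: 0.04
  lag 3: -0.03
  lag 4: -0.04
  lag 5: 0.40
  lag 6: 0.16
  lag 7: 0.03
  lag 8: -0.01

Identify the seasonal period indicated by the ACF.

The largest autocorrelation is r_5 = 0.40; the remaining lags stay at or below 0.16.
The dominant spike at lag 5 indicates a seasonal period of 5.

5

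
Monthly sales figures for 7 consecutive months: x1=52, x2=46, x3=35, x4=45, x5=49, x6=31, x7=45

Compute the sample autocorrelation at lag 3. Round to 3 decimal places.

0.396

Mean x̄ = (52 + 46 + 35 + 45 + 49 + 31 + 45)/7 = 43.2857
Deviations from mean: 8.7143, 2.7143, -8.2857, 1.7143, 5.7143, -12.2857, 1.7143
Numerator Σ_{t=1}^{4}(x_t−x̄)(x_{t+3}−x̄) = 135.1837
Denominator Σ(x_t−x̄)² = 341.4286
r_3 = 135.1837 / 341.4286 = 0.396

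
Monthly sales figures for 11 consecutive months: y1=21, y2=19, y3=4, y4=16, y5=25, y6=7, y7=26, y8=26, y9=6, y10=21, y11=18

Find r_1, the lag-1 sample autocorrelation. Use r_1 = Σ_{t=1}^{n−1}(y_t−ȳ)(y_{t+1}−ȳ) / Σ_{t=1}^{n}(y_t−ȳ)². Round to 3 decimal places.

-0.368

Mean ȳ = (21 + 19 + 4 + 16 + 25 + 7 + 26 + 26 + 6 + 21 + 18)/11 = 17.1818
Numerator Σ_{t=1}^{10}(y_t−ȳ)(y_{t+1}−ȳ) = -240.4876
Denominator Σ(y_t−ȳ)² = 653.6364
r_1 = -240.4876 / 653.6364 = -0.368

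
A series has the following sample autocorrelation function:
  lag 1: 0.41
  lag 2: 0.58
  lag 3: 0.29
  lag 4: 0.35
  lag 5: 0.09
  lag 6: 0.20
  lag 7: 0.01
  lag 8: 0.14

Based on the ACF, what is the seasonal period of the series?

The largest autocorrelation is r_2 = 0.58; the remaining lags stay at or below 0.41.
The dominant spike at lag 2 indicates a seasonal period of 2.

2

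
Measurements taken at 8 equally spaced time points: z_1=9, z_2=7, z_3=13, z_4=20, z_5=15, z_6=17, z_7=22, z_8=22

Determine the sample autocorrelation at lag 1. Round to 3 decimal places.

Mean z̄ = (9 + 7 + 13 + 20 + 15 + 17 + 22 + 22)/8 = 15.6250
Deviations from mean: -6.6250, -8.6250, -2.6250, 4.3750, -0.6250, 1.3750, 6.3750, 6.3750
Σ(z_t−z̄)(z_{t+1}−z̄) = (57.1406) + (22.6406) + (-11.4844) + (-2.7344) + (-0.8594) + (8.7656) + (40.6406) = 114.1094
Denominator Σ(z_t−z̄)² = 227.8750
r_1 = 114.1094 / 227.8750 = 0.501

0.501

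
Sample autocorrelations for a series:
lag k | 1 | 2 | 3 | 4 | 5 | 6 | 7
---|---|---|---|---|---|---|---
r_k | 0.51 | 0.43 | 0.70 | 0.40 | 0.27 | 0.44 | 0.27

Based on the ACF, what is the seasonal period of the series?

3

The largest autocorrelation is r_3 = 0.70; the remaining lags stay at or below 0.51. The elevated value at lag 1 (0.51), dropping to 0.43 at lag 2, reflects decaying short-term dependence rather than seasonality.
The dominant spike at lag 3 indicates a seasonal period of 3.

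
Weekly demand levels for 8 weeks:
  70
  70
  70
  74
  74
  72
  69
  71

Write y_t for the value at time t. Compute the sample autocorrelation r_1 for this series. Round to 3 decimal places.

Mean ȳ = (70 + 70 + 70 + 74 + 74 + 72 + 69 + 71)/8 = 71.2500
Deviations from mean: -1.2500, -1.2500, -1.2500, 2.7500, 2.7500, 0.7500, -2.2500, -0.2500
Σ(y_t−ȳ)(y_{t+1}−ȳ) = (1.5625) + (1.5625) + (-3.4375) + (7.5625) + (2.0625) + (-1.6875) + (0.5625) = 8.1875
Denominator Σ(y_t−ȳ)² = 25.5000
r_1 = 8.1875 / 25.5000 = 0.321

0.321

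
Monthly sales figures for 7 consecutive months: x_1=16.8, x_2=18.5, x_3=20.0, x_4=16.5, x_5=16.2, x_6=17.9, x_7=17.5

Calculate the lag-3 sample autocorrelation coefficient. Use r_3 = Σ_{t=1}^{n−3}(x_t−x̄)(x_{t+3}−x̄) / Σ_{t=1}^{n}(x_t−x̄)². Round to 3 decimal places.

0.046

Mean x̄ = (16.8 + 18.5 + 20.0 + 16.5 + 16.2 + 17.9 + 17.5)/7 = 17.6286
Deviations from mean: -0.8286, 0.8714, 2.3714, -1.1286, -1.4286, 0.2714, -0.1286
Σ(x_t−x̄)(x_{t+3}−x̄) = (0.9351) + (-1.2449) + (0.6437) + (0.1451) = 0.4790
Denominator Σ(x_t−x̄)² = 10.4743
r_3 = 0.4790 / 10.4743 = 0.046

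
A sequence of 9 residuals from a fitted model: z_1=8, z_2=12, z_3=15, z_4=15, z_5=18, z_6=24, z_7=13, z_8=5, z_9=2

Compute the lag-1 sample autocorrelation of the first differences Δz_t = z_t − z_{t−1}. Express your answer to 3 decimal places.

First differences Δz: 4, 3, 0, 3, 6, -11, -8, -3
Mean of differences = -0.7500
Numerator Σ(Δz_t−Δz̄)(Δz_{t+1}−Δz̄) = 70.1875
Denominator Σ(Δz_t−Δz̄)² = 259.5000
r_1(Δz) = 70.1875 / 259.5000 = 0.270

0.270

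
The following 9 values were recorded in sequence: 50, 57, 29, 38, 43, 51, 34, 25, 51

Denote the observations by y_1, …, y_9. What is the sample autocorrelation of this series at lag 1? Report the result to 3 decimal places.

-0.108

Mean ȳ = (50 + 57 + 29 + 38 + 43 + 51 + 34 + 25 + 51)/9 = 42.0000
Numerator Σ_{t=1}^{8}(y_t−ȳ)(y_{t+1}−ȳ) = -107.0000
Denominator Σ(y_t−ȳ)² = 990.0000
r_1 = -107.0000 / 990.0000 = -0.108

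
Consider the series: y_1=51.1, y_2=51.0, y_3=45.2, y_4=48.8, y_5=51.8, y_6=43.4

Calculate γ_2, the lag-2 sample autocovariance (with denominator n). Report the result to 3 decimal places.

-3.351

Mean ȳ = (51.1 + 51.0 + 45.2 + 48.8 + 51.8 + 43.4)/6 = 48.5500
Σ_{t=1}^{4}(y_t−ȳ)(y_{t+2}−ȳ) = -20.1050
γ_2 = -20.1050 / 6 = -3.351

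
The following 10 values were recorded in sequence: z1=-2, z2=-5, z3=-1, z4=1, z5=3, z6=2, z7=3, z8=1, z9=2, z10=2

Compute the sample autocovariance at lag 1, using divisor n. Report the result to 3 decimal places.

3.404

Mean z̄ = (-2 − 5 − 1 + 1 + 3 + 2 + 3 + 1 + 2 + 2)/10 = 0.6000
Σ_{t=1}^{9}(z_t−z̄)(z_{t+1}−z̄) = 34.0400
γ_1 = 34.0400 / 10 = 3.404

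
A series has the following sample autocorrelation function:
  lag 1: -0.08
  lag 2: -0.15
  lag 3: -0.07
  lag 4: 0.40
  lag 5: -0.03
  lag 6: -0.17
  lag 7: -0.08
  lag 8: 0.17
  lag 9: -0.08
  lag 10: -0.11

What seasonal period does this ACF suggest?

4

The largest autocorrelation is r_4 = 0.40, with a weaker echo at lag 8 (0.17); the remaining lags stay at or below -0.03.
The dominant spike at lag 4 indicates a seasonal period of 4.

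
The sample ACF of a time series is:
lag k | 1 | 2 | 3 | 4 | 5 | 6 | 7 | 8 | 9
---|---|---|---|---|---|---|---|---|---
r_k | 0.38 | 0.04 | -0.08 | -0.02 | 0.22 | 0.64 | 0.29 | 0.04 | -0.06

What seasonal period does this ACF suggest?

The largest autocorrelation is r_6 = 0.64; the remaining lags stay at or below 0.38. The elevated value at lag 1 (0.38), dropping to 0.04 at lag 2, reflects decaying short-term dependence rather than seasonality.
The dominant spike at lag 6 indicates a seasonal period of 6.

6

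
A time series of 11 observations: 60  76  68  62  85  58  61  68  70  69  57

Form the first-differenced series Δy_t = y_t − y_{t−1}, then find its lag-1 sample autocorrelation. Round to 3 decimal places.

First differences Δy: 16, -8, -6, 23, -27, 3, 7, 2, -1, -12
Mean of differences = -0.3000
Numerator Σ(Δy_t−Δȳ)(Δy_{t+1}−Δȳ) = -877.1900
Denominator Σ(Δy_t−Δȳ)² = 1820.1000
r_1(Δy) = -877.1900 / 1820.1000 = -0.482

-0.482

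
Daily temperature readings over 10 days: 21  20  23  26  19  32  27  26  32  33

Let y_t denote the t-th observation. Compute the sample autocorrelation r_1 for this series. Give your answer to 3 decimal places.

0.223

Mean ȳ = (21 + 20 + 23 + 26 + 19 + 32 + 27 + 26 + 32 + 33)/10 = 25.9000
Numerator Σ_{t=1}^{9}(y_t−ȳ)(y_{t+1}−ȳ) = 53.6900
Denominator Σ(y_t−ȳ)² = 240.9000
r_1 = 53.6900 / 240.9000 = 0.223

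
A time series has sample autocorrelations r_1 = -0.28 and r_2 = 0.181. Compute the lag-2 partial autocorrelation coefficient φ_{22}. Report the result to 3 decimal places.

0.111

φ_{22} = (r_2 − r_1²) / (1 − r_1²)
r_1² = (-0.28)² = 0.0784
Numerator = 0.181 − 0.0784 = 0.1026; denominator = 1 − 0.0784 = 0.9216
φ_{22} = 0.1026 / 0.9216 = 0.111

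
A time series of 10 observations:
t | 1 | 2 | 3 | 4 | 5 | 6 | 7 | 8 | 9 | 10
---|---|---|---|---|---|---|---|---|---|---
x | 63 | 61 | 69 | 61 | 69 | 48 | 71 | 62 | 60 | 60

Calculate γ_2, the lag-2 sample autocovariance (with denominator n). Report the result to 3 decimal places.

Mean x̄ = (63 + 61 + 69 + 61 + 69 + 48 + 71 + 62 + 60 + 60)/10 = 62.4000
Σ_{t=1}^{8}(x_t−x̄)(x_{t+2}−x̄) = 112.4800
γ_2 = 112.4800 / 10 = 11.248

11.248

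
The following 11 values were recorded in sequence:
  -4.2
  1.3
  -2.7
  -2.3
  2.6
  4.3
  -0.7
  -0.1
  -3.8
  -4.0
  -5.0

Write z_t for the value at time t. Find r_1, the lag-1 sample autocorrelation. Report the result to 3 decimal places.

0.279

Mean z̄ = (-4.2 + 1.3 − 2.7 − 2.3 + 2.6 + 4.3 − 0.7 − 0.1 − 3.8 − 4.0 − 5.0)/11 = -1.3273
Numerator Σ_{t=1}^{10}(z_t−z̄)(z_{t+1}−z̄) = 26.1511
Denominator Σ(z_t−z̄)² = 93.7218
r_1 = 26.1511 / 93.7218 = 0.279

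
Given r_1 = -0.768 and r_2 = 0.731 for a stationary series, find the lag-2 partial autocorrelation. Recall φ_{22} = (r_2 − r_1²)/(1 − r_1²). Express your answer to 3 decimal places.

0.344

φ_{22} = (r_2 − r_1²) / (1 − r_1²)
r_1² = (-0.768)² = 0.589824
Numerator = 0.731 − 0.5898 = 0.1412; denominator = 1 − 0.5898 = 0.4102
φ_{22} = 0.1412 / 0.4102 = 0.344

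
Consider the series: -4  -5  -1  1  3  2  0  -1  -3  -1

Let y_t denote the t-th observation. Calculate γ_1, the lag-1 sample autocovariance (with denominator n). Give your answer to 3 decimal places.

3.459

Mean ȳ = (-4 − 5 − 1 + 1 + 3 + 2 + 0 − 1 − 3 − 1)/10 = -0.9000
Σ_{t=1}^{9}(y_t−ȳ)(y_{t+1}−ȳ) = 34.5900
γ_1 = 34.5900 / 10 = 3.459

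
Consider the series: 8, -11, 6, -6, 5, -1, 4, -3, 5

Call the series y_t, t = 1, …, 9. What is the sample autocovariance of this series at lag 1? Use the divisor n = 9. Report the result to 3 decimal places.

-27.993

Mean ȳ = (8 − 11 + 6 − 6 + 5 − 1 + 4 − 3 + 5)/9 = 0.7778
Σ_{t=1}^{8}(y_t−ȳ)(y_{t+1}−ȳ) = -251.9383
γ_1 = -251.9383 / 9 = -27.993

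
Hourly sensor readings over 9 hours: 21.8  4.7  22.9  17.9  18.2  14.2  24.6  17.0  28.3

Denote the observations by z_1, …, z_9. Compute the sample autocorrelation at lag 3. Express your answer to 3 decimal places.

-0.162

Mean z̄ = (21.8 + 4.7 + 22.9 + 17.9 + 18.2 + 14.2 + 24.6 + 17.0 + 28.3)/9 = 18.8444
Σ(z_t−z̄)(z_{t+3}−z̄) = (-2.7914) + (9.1153) + (-18.8358) + (-5.4358) + (1.1886) + (-43.9158) = -60.6748
Denominator Σ(z_t−z̄)² = 374.0622
r_3 = -60.6748 / 374.0622 = -0.162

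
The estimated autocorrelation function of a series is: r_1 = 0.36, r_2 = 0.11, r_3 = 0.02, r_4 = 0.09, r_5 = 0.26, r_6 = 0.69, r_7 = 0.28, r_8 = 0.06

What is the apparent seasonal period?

The largest autocorrelation is r_6 = 0.69; the remaining lags stay at or below 0.36. The elevated value at lag 1 (0.36), dropping to 0.11 at lag 2, reflects decaying short-term dependence rather than seasonality.
The dominant spike at lag 6 indicates a seasonal period of 6.

6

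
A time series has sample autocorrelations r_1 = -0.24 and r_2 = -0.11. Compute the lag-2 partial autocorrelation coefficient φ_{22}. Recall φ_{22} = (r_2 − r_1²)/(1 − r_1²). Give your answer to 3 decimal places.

φ_{22} = (r_2 − r_1²) / (1 − r_1²)
r_1² = (-0.24)² = 0.0576
Numerator = -0.11 − 0.0576 = -0.1676; denominator = 1 − 0.0576 = 0.9424
φ_{22} = -0.1676 / 0.9424 = -0.178

-0.178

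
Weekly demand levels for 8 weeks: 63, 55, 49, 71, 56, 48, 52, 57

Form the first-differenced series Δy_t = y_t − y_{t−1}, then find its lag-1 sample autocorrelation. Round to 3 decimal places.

First differences Δy: -8, -6, 22, -15, -8, 4, 5
Mean of differences = -0.8571
Numerator Σ(Δy_t−Δȳ)(Δy_{t+1}−Δȳ) = -309.3061
Denominator Σ(Δy_t−Δȳ)² = 908.8571
r_1(Δy) = -309.3061 / 908.8571 = -0.340

-0.340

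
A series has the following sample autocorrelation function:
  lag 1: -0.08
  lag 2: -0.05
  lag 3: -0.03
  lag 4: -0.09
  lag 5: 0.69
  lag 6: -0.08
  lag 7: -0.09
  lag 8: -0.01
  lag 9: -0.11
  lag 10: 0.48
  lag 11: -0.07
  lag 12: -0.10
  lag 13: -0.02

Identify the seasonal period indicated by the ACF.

The largest autocorrelation is r_5 = 0.69, with a weaker echo at lag 10 (0.48); the remaining lags stay at or below -0.01.
The dominant spike at lag 5 indicates a seasonal period of 5.

5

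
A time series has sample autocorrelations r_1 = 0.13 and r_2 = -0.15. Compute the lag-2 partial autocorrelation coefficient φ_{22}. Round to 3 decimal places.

φ_{22} = (r_2 − r_1²) / (1 − r_1²)
r_1² = (0.13)² = 0.0169
Numerator = -0.15 − 0.0169 = -0.1669; denominator = 1 − 0.0169 = 0.9831
φ_{22} = -0.1669 / 0.9831 = -0.170

-0.170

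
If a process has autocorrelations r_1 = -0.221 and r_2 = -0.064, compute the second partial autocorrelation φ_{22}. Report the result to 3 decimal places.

-0.119

φ_{22} = (r_2 − r_1²) / (1 − r_1²)
r_1² = (-0.221)² = 0.048841
Numerator = -0.064 − 0.0488 = -0.1128; denominator = 1 − 0.0488 = 0.9512
φ_{22} = -0.1128 / 0.9512 = -0.119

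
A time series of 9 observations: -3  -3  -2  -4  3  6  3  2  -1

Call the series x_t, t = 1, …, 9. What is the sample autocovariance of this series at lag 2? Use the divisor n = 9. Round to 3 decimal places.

0.590

Mean x̄ = (-3 − 3 − 2 − 4 + 3 + 6 + 3 + 2 − 1)/9 = 0.1111
Σ_{t=1}^{7}(x_t−x̄)(x_{t+2}−x̄) = 5.3086
γ_2 = 5.3086 / 9 = 0.590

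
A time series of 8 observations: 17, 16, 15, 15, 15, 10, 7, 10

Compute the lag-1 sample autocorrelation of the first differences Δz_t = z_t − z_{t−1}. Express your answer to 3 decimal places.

-0.079

First differences Δz: -1, -1, 0, 0, -5, -3, 3
Mean of differences = -1.0000
Numerator Σ(Δz_t−Δz̄)(Δz_{t+1}−Δz̄) = -3.0000
Denominator Σ(Δz_t−Δz̄)² = 38.0000
r_1(Δz) = -3.0000 / 38.0000 = -0.079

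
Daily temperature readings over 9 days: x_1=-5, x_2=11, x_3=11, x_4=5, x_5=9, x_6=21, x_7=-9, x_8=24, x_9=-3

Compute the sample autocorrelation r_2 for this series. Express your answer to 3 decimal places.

0.283

Mean x̄ = (-5 + 11 + 11 + 5 + 9 + 21 − 9 + 24 − 3)/9 = 7.1111
Σ(x_t−x̄)(x_{t+2}−x̄) = (-47.0988) + (-8.2099) + (7.3457) + (-29.3210) + (-30.4321) + (234.5679) + (162.9012) = 289.7531
Denominator Σ(x_t−x̄)² = 1024.8889
r_2 = 289.7531 / 1024.8889 = 0.283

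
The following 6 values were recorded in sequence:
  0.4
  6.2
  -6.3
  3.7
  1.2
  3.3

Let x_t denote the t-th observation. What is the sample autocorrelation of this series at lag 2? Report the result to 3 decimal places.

Mean x̄ = (0.4 + 6.2 − 6.3 + 3.7 + 1.2 + 3.3)/6 = 1.4167
Numerator Σ_{t=1}^{4}(x_t−x̄)(x_{t+2}−x̄) = 24.7394
Denominator Σ(x_t−x̄)² = 92.2683
r_2 = 24.7394 / 92.2683 = 0.268

0.268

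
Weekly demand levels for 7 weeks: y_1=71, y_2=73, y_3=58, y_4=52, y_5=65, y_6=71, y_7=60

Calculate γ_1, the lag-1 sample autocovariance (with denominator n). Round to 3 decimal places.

6.886

Mean ȳ = (71 + 73 + 58 + 52 + 65 + 71 + 60)/7 = 64.2857
Deviations: 6.7143, 8.7143, -6.2857, -12.2857, 0.7143, 6.7143, -4.2857
Σ_{t=1}^{6}(y_t−ȳ)(y_{t+1}−ȳ) = 48.2041
γ_1 = 48.2041 / 7 = 6.886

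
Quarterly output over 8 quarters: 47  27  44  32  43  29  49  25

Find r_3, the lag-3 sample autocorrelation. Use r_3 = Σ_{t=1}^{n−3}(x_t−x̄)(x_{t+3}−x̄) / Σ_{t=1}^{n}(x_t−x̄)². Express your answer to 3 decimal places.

-0.450

Mean x̄ = (47 + 27 + 44 + 32 + 43 + 29 + 49 + 25)/8 = 37.0000
Deviations from mean: 10.0000, -10.0000, 7.0000, -5.0000, 6.0000, -8.0000, 12.0000, -12.0000
Σ(x_t−x̄)(x_{t+3}−x̄) = (-50.0000) + (-60.0000) + (-56.0000) + (-60.0000) + (-72.0000) = -298.0000
Denominator Σ(x_t−x̄)² = 662.0000
r_3 = -298.0000 / 662.0000 = -0.450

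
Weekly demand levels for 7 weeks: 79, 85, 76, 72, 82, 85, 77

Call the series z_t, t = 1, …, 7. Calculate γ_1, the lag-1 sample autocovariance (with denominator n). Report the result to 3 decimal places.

-2.047

Mean z̄ = (79 + 85 + 76 + 72 + 82 + 85 + 77)/7 = 79.4286
Σ_{t=1}^{6}(z_t−z̄)(z_{t+1}−z̄) = -14.3265
γ_1 = -14.3265 / 7 = -2.047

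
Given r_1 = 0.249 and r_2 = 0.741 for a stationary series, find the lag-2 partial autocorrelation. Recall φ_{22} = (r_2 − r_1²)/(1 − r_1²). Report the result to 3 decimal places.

0.724

φ_{22} = (r_2 − r_1²) / (1 − r_1²)
r_1² = (0.249)² = 0.062001
Numerator = 0.741 − 0.0620 = 0.6790; denominator = 1 − 0.0620 = 0.9380
φ_{22} = 0.6790 / 0.9380 = 0.724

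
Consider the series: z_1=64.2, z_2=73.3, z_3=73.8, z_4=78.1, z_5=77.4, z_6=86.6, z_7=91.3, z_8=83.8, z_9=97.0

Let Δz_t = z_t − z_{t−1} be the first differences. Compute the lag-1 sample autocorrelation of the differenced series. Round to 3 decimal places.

-0.504

First differences Δz: 9.1, 0.5, 4.3, -0.7, 9.2, 4.7, -7.5, 13.2
Mean of differences = 4.1000
Numerator Σ(Δz_t−Δz̄)(Δz_{t+1}−Δz̄) = -153.6200
Denominator Σ(Δz_t−Δz̄)² = 304.7800
r_1(Δz) = -153.6200 / 304.7800 = -0.504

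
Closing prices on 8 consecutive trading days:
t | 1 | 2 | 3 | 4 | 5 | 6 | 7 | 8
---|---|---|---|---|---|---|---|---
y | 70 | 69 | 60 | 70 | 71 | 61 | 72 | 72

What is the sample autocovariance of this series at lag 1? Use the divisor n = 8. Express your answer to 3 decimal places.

-6.049

Mean ȳ = (70 + 69 + 60 + 70 + 71 + 61 + 72 + 72)/8 = 68.1250
Σ_{t=1}^{7}(y_t−ȳ)(y_{t+1}−ȳ) = -48.3906
γ_1 = -48.3906 / 8 = -6.049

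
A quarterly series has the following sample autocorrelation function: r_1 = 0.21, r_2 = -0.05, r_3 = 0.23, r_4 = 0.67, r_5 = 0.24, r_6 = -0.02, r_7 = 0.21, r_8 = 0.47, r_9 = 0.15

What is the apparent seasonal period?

The largest autocorrelation is r_4 = 0.67, with a weaker echo at lag 8 (0.47); the remaining lags stay at or below 0.24.
The dominant spike at lag 4 indicates a seasonal period of 4.

4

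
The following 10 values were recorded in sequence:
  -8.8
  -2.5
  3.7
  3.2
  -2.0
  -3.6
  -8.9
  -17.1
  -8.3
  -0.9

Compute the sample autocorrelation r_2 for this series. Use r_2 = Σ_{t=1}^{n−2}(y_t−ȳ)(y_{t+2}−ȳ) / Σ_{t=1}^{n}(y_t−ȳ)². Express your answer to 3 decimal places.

Mean ȳ = (-8.8 − 2.5 + 3.7 + 3.2 − 2.0 − 3.6 − 8.9 − 17.1 − 8.3 − 0.9)/10 = -4.5200
Numerator Σ_{t=1}^{8}(y_t−ȳ)(y_{t+2}−ȳ) = -43.3648
Denominator Σ(y_t−ȳ)² = 361.5960
r_2 = -43.3648 / 361.5960 = -0.120

-0.120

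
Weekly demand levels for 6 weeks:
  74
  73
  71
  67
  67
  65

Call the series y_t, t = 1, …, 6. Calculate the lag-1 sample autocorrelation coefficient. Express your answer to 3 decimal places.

0.515

Mean ȳ = (74 + 73 + 71 + 67 + 67 + 65)/6 = 69.5000
Σ(y_t−ȳ)(y_{t+1}−ȳ) = (15.7500) + (5.2500) + (-3.7500) + (6.2500) + (11.2500) = 34.7500
Denominator Σ(y_t−ȳ)² = 67.5000
r_1 = 34.7500 / 67.5000 = 0.515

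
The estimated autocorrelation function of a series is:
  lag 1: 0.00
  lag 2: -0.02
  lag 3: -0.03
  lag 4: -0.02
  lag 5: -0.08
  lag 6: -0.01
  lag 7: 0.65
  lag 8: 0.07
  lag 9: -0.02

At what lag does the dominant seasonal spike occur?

7

The largest autocorrelation is r_7 = 0.65; the remaining lags stay at or below 0.07.
The dominant spike at lag 7 indicates a seasonal period of 7.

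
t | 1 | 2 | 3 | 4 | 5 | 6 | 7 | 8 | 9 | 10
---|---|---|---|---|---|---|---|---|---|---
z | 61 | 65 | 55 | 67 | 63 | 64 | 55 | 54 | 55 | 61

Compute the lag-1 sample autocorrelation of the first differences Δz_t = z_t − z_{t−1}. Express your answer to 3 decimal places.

First differences Δz: 4, -10, 12, -4, 1, -9, -1, 1, 6
Mean of differences = 0.0000
Numerator Σ(Δz_t−Δz̄)(Δz_{t+1}−Δz̄) = -207.0000
Denominator Σ(Δz_t−Δz̄)² = 396.0000
r_1(Δz) = -207.0000 / 396.0000 = -0.523

-0.523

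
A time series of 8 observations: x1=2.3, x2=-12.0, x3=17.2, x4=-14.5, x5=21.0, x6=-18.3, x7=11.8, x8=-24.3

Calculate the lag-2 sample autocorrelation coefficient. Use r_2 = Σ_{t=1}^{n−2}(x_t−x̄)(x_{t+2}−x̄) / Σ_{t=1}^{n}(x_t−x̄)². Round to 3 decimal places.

Mean x̄ = (2.3 − 12.0 + 17.2 − 14.5 + 21.0 − 18.3 + 11.8 − 24.3)/8 = -2.1000
Deviations from mean: 4.4000, -9.9000, 19.3000, -12.4000, 23.1000, -16.2000, 13.9000, -22.2000
Numerator Σ_{t=1}^{6}(x_t−x̄)(x_{t+2}−x̄) = 1535.1200
Denominator Σ(x_t−x̄)² = 2125.7200
r_2 = 1535.1200 / 2125.7200 = 0.722

0.722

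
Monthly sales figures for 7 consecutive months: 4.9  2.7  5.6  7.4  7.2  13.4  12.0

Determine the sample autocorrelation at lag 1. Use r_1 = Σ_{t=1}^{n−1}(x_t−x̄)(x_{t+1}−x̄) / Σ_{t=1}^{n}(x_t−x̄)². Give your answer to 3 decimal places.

0.528

Mean x̄ = (4.9 + 2.7 + 5.6 + 7.4 + 7.2 + 13.4 + 12.0)/7 = 7.6000
Deviations from mean: -2.7000, -4.9000, -2.0000, -0.2000, -0.4000, 5.8000, 4.4000
Numerator Σ_{t=1}^{6}(x_t−x̄)(x_{t+1}−x̄) = 46.7100
Denominator Σ(x_t−x̄)² = 88.5000
r_1 = 46.7100 / 88.5000 = 0.528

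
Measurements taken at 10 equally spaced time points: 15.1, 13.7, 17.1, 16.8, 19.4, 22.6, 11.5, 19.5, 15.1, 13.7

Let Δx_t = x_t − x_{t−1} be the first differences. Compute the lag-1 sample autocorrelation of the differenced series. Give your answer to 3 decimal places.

First differences Δx: -1.4, 3.4, -0.3, 2.6, 3.2, -11.1, 8.0, -4.4, -1.4
Mean of differences = -0.1556
Numerator Σ(Δx_t−Δx̄)(Δx_{t+1}−Δx̄) = -151.4064
Denominator Σ(Δx_t−Δx̄)² = 238.9222
r_1(Δx) = -151.4064 / 238.9222 = -0.634

-0.634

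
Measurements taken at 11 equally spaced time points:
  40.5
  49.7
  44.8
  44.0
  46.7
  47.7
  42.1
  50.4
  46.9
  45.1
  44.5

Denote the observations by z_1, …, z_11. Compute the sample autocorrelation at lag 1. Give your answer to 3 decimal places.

Mean z̄ = (40.5 + 49.7 + 44.8 + 44.0 + 46.7 + 47.7 + 42.1 + 50.4 + 46.9 + 45.1 + 44.5)/11 = 45.6727
Numerator Σ_{t=1}^{10}(z_t−z̄)(z_{t+1}−z̄) = -40.8844
Denominator Σ(z_t−z̄)² = 90.0218
r_1 = -40.8844 / 90.0218 = -0.454

-0.454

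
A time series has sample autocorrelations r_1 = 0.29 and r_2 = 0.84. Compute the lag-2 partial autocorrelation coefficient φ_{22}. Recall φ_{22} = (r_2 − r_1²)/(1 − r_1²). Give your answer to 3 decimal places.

φ_{22} = (r_2 − r_1²) / (1 − r_1²)
r_1² = (0.29)² = 0.0841
Numerator = 0.84 − 0.0841 = 0.7559; denominator = 1 − 0.0841 = 0.9159
φ_{22} = 0.7559 / 0.9159 = 0.825

0.825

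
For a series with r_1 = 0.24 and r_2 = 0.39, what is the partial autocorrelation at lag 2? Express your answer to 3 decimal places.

0.353

φ_{22} = (r_2 − r_1²) / (1 − r_1²)
r_1² = (0.24)² = 0.0576
Numerator = 0.39 − 0.0576 = 0.3324; denominator = 1 − 0.0576 = 0.9424
φ_{22} = 0.3324 / 0.9424 = 0.353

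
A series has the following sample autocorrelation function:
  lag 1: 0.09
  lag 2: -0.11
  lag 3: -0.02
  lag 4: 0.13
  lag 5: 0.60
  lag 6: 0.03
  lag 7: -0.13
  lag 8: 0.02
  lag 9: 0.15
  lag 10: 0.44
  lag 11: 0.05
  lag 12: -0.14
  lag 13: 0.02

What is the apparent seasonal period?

The largest autocorrelation is r_5 = 0.60, with a weaker echo at lag 10 (0.44); the remaining lags stay at or below 0.15.
The dominant spike at lag 5 indicates a seasonal period of 5.

5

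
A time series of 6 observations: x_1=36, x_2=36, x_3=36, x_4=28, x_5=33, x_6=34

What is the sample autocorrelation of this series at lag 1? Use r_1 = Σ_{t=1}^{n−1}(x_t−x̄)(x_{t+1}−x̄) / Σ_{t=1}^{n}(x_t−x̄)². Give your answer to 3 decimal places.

0.030

Mean x̄ = (36 + 36 + 36 + 28 + 33 + 34)/6 = 33.8333
Deviations from mean: 2.1667, 2.1667, 2.1667, -5.8333, -0.8333, 0.1667
Σ(x_t−x̄)(x_{t+1}−x̄) = (4.6944) + (4.6944) + (-12.6389) + (4.8611) + (-0.1389) = 1.4722
Denominator Σ(x_t−x̄)² = 48.8333
r_1 = 1.4722 / 48.8333 = 0.030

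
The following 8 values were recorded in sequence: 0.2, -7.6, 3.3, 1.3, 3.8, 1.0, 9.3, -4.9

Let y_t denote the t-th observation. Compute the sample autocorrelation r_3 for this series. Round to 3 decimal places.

-0.198

Mean ȳ = (0.2 − 7.6 + 3.3 + 1.3 + 3.8 + 1.0 + 9.3 − 4.9)/8 = 0.8000
Deviations from mean: -0.6000, -8.4000, 2.5000, 0.5000, 3.0000, 0.2000, 8.5000, -5.7000
Σ(y_t−ȳ)(y_{t+3}−ȳ) = (-0.3000) + (-25.2000) + (0.5000) + (4.2500) + (-17.1000) = -37.8500
Denominator Σ(y_t−ȳ)² = 191.2000
r_3 = -37.8500 / 191.2000 = -0.198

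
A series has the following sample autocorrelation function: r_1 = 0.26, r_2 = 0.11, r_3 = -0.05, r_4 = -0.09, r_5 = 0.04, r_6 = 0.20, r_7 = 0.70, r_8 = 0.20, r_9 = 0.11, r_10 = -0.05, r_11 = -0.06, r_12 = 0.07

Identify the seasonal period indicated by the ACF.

The largest autocorrelation is r_7 = 0.70; the remaining lags stay at or below 0.26. The elevated value at lag 1 (0.26), dropping to 0.11 at lag 2, reflects decaying short-term dependence rather than seasonality.
The dominant spike at lag 7 indicates a seasonal period of 7.

7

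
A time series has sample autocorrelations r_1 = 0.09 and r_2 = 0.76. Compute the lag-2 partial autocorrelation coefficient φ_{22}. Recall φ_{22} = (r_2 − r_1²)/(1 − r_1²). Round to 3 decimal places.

φ_{22} = (r_2 − r_1²) / (1 − r_1²)
r_1² = (0.09)² = 0.0081
Numerator = 0.76 − 0.0081 = 0.7519; denominator = 1 − 0.0081 = 0.9919
φ_{22} = 0.7519 / 0.9919 = 0.758

0.758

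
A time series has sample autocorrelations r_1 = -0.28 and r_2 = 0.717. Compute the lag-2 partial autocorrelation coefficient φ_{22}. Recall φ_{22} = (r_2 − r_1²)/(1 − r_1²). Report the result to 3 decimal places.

φ_{22} = (r_2 − r_1²) / (1 − r_1²)
r_1² = (-0.28)² = 0.0784
Numerator = 0.717 − 0.0784 = 0.6386; denominator = 1 − 0.0784 = 0.9216
φ_{22} = 0.6386 / 0.9216 = 0.693

0.693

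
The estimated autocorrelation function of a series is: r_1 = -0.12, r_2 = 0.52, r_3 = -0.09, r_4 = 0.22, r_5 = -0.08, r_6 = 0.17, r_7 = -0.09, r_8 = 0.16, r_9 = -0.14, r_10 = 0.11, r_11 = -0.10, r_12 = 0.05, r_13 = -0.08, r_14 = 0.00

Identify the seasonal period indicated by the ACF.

2

The largest autocorrelation is r_2 = 0.52, with weaker echoes at lags 4 (0.22), 6 (0.17) and 8 (0.16); the remaining lags stay at or below 0.11.
The dominant spike at lag 2 indicates a seasonal period of 2.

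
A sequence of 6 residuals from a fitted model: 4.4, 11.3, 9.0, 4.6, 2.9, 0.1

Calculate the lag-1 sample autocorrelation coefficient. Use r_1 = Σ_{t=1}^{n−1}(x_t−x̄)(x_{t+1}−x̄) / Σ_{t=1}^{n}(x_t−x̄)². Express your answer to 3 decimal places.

0.332

Mean x̄ = (4.4 + 11.3 + 9.0 + 4.6 + 2.9 + 0.1)/6 = 5.3833
Deviations from mean: -0.9833, 5.9167, 3.6167, -0.7833, -2.4833, -5.2833
Σ(x_t−x̄)(x_{t+1}−x̄) = (-5.8181) + (21.3986) + (-2.8331) + (1.9453) + (13.1203) = 27.8131
Denominator Σ(x_t−x̄)² = 83.7483
r_1 = 27.8131 / 83.7483 = 0.332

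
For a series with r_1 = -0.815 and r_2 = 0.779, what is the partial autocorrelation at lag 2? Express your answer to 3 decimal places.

0.342

φ_{22} = (r_2 − r_1²) / (1 − r_1²)
r_1² = (-0.815)² = 0.664225
Numerator = 0.779 − 0.6642 = 0.1148; denominator = 1 − 0.6642 = 0.3358
φ_{22} = 0.1148 / 0.3358 = 0.342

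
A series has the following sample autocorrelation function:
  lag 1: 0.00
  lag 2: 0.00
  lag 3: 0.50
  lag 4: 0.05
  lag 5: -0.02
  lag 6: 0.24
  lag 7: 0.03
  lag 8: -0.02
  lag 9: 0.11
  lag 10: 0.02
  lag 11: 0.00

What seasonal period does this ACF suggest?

The largest autocorrelation is r_3 = 0.50, with a weaker echo at lag 6 (0.24); the remaining lags stay at or below 0.11.
The dominant spike at lag 3 indicates a seasonal period of 3.

3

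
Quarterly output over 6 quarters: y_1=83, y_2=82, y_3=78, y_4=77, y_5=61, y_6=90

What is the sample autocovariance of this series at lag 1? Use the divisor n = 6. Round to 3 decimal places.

-26.708

Mean ȳ = (83 + 82 + 78 + 77 + 61 + 90)/6 = 78.5000
Deviations: 4.5000, 3.5000, -0.5000, -1.5000, -17.5000, 11.5000
Σ_{t=1}^{5}(y_t−ȳ)(y_{t+1}−ȳ) = -160.2500
γ_1 = -160.2500 / 6 = -26.708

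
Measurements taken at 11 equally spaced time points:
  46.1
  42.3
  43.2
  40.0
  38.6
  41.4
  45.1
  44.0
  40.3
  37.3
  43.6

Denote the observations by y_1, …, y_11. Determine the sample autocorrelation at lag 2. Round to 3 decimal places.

-0.367

Mean ȳ = (46.1 + 42.3 + 43.2 + 40.0 + 38.6 + 41.4 + 45.1 + 44.0 + 40.3 + 37.3 + 43.6)/11 = 41.9909
Numerator Σ_{t=1}^{9}(y_t−ȳ)(y_{t+2}−ȳ) = -27.7029
Denominator Σ(y_t−ȳ)² = 75.4091
r_2 = -27.7029 / 75.4091 = -0.367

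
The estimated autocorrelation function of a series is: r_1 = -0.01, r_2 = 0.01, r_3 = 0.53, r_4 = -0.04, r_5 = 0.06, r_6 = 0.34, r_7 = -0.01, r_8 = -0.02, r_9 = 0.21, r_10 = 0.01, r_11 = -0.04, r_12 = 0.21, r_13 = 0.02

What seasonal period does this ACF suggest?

The largest autocorrelation is r_3 = 0.53, with weaker echoes at lags 6 (0.34), 9 (0.21) and 12 (0.21); the remaining lags stay at or below 0.06.
The dominant spike at lag 3 indicates a seasonal period of 3.

3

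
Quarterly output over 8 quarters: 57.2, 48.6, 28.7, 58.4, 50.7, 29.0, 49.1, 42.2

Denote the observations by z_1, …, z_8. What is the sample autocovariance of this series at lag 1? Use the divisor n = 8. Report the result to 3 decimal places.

-40.330

Mean z̄ = (57.2 + 48.6 + 28.7 + 58.4 + 50.7 + 29.0 + 49.1 + 42.2)/8 = 45.4875
Deviations: 11.7125, 3.1125, -16.7875, 12.9125, 5.2125, -16.4875, 3.6125, -3.2875
Σ_{t=1}^{7}(z_t−z̄)(z_{t+1}−z̄) = -322.6364
γ_1 = -322.6364 / 8 = -40.330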